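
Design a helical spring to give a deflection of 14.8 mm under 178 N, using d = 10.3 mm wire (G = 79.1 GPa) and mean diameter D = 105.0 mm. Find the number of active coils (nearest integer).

8

Required rate k = F/δ = 178/14.8 = 12.027 N/mm
N_a = Gd⁴/(8D³k) = (79.1×10³ × 10.3⁴)/(8 × 105.0³ × 12.027)
    = 8.90277e+08 / 1.11382e+08 = 7.993 → 8 coils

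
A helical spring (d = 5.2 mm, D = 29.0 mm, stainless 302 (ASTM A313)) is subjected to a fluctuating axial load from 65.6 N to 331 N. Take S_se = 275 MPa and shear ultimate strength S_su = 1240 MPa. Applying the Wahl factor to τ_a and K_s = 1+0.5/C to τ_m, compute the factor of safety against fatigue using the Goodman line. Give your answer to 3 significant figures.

2.41

C = D/d = 29.0/5.2 = 5.5769; K_W = (4C−1)/(4C−4)+0.615/C = 1.2741; K_s = 1+0.5/C = 1.0897
F_a = (F_max−F_min)/2 = 132.7 N; F_m = (F_max+F_min)/2 = 198.3 N
τ_a = K_W·8F_aD/(πd³) = 1.2741 × 69.695 = 88.801 MPa
τ_m = K_s·8F_mD/(πd³) = 1.0897 × 104.15 = 113.49 MPa
Goodman: 1/n_f = τ_a/S_se + τ_m/S_su = 88.801/275 + 113.49/1240 = 0.32291 + 0.09152 = 0.41443
n_f = 1/0.41443 = 2.413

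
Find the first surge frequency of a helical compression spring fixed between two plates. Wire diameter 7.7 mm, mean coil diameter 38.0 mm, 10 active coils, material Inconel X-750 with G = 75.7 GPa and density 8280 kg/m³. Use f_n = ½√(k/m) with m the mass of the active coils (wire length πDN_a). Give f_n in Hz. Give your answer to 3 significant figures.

k = Gd⁴/(8D³N_a) = (75.7×10³)(7.7⁴)/(8·38.0³·10) = 60.62 N/mm = 60620 N/m
Wire length L = πDN_a = π·38.0·10 = 1193.8 mm
m = ρ·(πd²/4)·L = 8280 × 46.566×10⁻⁶ m² × 1.1938 m = 0.46029 kg
f_n = ½√(k/m) = 0.5·√(60620/0.46029) = 0.5·√(1.317e+05) = 181.45 Hz

181 Hz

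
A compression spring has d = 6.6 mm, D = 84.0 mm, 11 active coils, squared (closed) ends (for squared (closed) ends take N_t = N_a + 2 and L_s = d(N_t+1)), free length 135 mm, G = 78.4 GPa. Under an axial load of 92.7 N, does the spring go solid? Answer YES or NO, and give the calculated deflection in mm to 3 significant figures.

k = Gd⁴/(8D³N_a) = (78.4×10³)(6.6⁴)/(8·84.0³·11) = 2.8521 N/mm
N_t = 13; L_s = 6.6·14 = 92.4 mm; δ_solid = L₀ − L_s = 135 − 92.4 = 42.6 mm
δ = F/k = 92.7/2.8521 = 32.502 mm
δ < δ_solid → spring does not go solid

NO, δ = 32.5 mm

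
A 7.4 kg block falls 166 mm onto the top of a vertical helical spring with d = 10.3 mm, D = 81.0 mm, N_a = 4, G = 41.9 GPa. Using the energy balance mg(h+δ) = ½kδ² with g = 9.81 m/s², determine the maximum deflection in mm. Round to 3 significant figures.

32.2 mm

k = Gd⁴/(8D³N_a) = (41.9×10³)(10.3⁴)/(8·81.0³·4) = 27.731 N/mm
W = mg = 7.4 × 9.81 = 72.594 N
½kδ² − Wδ − Wh = 0 → δ = (W + √(W² + 2kWh))/k
δ = (72.594 + √(5269.9 + 668339))/27.731 = (72.594 + 820.74)/27.731 = 32.215 mm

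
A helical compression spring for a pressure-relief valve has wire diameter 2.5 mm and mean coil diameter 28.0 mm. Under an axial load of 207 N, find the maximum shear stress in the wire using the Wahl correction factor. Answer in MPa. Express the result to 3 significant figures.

1070 MPa

Spring index C = D/d = 28.0/2.5 = 11.2000
K_W = (4C−1)/(4C−4) + 0.615/C = 43.800/40.800 + 0.0549 = 1.1284
τ₀ = 8FD/(πd³) = 8·207·28.0/(π·2.5³) = 46368/49.087 = 944.6 MPa
τ_max = K·τ₀ = 1.1284 × 944.6 = 1065.9 MPa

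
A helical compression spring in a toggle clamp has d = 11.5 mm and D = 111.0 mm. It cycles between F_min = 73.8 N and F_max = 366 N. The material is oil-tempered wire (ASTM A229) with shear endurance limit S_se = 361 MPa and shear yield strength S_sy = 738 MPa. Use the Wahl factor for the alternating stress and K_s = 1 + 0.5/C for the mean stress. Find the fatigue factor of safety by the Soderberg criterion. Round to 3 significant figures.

6.91

C = D/d = 111.0/11.5 = 9.6522; K_W = (4C−1)/(4C−4)+0.615/C = 1.1504; K_s = 1+0.5/C = 1.0518
F_a = (F_max−F_min)/2 = 146.1 N; F_m = (F_max+F_min)/2 = 219.9 N
τ_a = K_W·8F_aD/(πd³) = 1.1504 × 27.153 = 31.237 MPa
τ_m = K_s·8F_mD/(πd³) = 1.0518 × 40.869 = 42.986 MPa
Soderberg: 1/n_f = τ_a/S_se + τ_m/S_sy = 31.237/361 + 42.986/738 = 0.08653 + 0.05825 = 0.14478
n_f = 1/0.14478 = 6.907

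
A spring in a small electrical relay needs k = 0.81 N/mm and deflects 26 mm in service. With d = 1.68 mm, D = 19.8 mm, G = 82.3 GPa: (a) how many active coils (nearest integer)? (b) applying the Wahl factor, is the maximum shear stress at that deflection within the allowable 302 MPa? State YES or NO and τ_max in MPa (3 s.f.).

N_a = Gd⁴/(8D³k) = (82.3×10³)(1.68⁴)/(8·19.8³·0.81) = 13.03 → N_a = 13
Actual rate k = Gd⁴/(8D³·13) = 0.8121 N/mm
Working load F = kδ = 0.8121·26 = 21.115 N
C = 19.8/1.68 = 11.7857; K_W = (4C−1)/(4C−4)+0.615/C = 1.1217
τ_max = K_W·8FD/(πd³) = 1.1217·224.52 = 251.85 MPa
τ_max ≤ 302 MPa → acceptable

(a) 13 coils; (b) YES, τ_max = 252 MPa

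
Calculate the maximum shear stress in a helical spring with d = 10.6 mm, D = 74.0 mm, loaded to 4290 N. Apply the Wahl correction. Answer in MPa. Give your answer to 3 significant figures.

Spring index C = D/d = 74.0/10.6 = 6.9811
K_W = (4C−1)/(4C−4) + 0.615/C = 26.925/23.925 + 0.0881 = 1.2135
τ₀ = 8FD/(πd³) = 8·4290·74.0/(π·10.6³) = 2.53968e+06/3741.7 = 678.75 MPa
τ_max = K·τ₀ = 1.2135 × 678.75 = 823.66 MPa

824 MPa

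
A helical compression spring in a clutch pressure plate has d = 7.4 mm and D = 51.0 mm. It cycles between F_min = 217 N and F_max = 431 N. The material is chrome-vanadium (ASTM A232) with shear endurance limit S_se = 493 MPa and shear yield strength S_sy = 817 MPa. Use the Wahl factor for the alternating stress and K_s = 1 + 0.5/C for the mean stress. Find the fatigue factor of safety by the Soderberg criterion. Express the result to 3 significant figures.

C = D/d = 51.0/7.4 = 6.8919; K_W = (4C−1)/(4C−4)+0.615/C = 1.2165; K_s = 1+0.5/C = 1.0725
F_a = (F_max−F_min)/2 = 107 N; F_m = (F_max+F_min)/2 = 324 N
τ_a = K_W·8F_aD/(πd³) = 1.2165 × 34.292 = 41.718 MPa
τ_m = K_s·8F_mD/(πd³) = 1.0725 × 103.84 = 111.37 MPa
Soderberg: 1/n_f = τ_a/S_se + τ_m/S_sy = 41.718/493 + 111.37/817 = 0.08462 + 0.13632 = 0.22094
n_f = 1/0.22094 = 4.526

4.53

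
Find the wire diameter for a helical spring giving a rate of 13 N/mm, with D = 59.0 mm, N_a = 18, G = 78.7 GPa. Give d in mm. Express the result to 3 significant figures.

d = (8D³N_a·k / G)^(1/4) = (8·59.0³·18·13 / (78.7×10³))^0.25
  = (4885.3)^0.25 = 8.3603 mm

8.36 mm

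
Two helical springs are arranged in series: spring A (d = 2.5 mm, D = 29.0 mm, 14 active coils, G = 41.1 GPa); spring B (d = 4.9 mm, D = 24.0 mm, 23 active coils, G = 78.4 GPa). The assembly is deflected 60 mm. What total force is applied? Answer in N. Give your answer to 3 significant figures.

34.1 N

k_A = Gd⁴/(8D³N_a) = (41.1×10³)(2.5⁴)/(8·29.0³·14) = 0.58775 N/mm
k_B = Gd⁴/(8D³N_a) = (78.4×10³)(4.9⁴)/(8·24.0³·23) = 17.768 N/mm
Series: 1/k_eq = 1/0.58775 + 1/17.768 = 1.7577; k_eq = 0.56893 N/mm
F = k_eq·δ = 0.56893·60 = 34.136 N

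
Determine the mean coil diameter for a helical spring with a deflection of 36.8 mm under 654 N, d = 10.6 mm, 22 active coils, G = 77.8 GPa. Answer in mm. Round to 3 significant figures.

68.0 mm

Required rate k = F/δ = 654/36.8 = 17.772 N/mm
D = (Gd⁴/(8N_a·k))^(1/3) = (77.8×10³·10.6⁴/(8·22·17.772))^(1/3)
  = (314022)^(1/3) = 67.9705 mm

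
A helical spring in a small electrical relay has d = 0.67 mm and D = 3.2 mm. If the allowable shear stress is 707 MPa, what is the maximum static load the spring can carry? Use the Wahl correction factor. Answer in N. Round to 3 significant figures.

19.7 N

C = D/d = 3.2/0.67 = 4.7761
K_W = (4C−1)/(4C−4) + 0.615/C = 18.104/15.104 + 0.1288 = 1.3274
τ_max = K·8FD/(πd³) → F_max = τ_allow·πd³/(8DK)
F_max = 707·π·0.67³/(8·3.2·1.3274) = 668.03/33.981 = 19.659 N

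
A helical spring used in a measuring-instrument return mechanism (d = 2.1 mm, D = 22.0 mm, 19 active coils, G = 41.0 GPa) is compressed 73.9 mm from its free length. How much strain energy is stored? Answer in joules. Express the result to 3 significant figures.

k = Gd⁴/(8D³N_a) = (41.0×10³)(2.1⁴)/(8·22.0³·19) = 0.49266 N/mm
U = ½kδ² = 0.5 × 0.49266 × 73.9² = 1345.3 N·mm = 1.3453 J

1.35 J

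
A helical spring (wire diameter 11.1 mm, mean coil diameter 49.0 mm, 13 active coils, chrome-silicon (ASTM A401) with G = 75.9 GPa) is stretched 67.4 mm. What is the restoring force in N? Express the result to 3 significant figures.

k = Gd⁴/(8D³N_a) = (75.9×10³)(11.1⁴)/(8·49.0³·13) = 94.17 N/mm
F = k·δ = 94.17 × 67.4 = 6347.1 N

6350 N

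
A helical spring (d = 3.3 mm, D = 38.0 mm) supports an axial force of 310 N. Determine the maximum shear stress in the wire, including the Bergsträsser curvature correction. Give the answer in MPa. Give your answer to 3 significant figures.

932 MPa

Spring index C = D/d = 38.0/3.3 = 11.5152
K_B = (4C+2)/(4C−3) = 48.061/43.061 = 1.1161
τ₀ = 8FD/(πd³) = 8·310·38.0/(π·3.3³) = 94240/112.9 = 834.73 MPa
τ_max = K·τ₀ = 1.1161 × 834.73 = 931.65 MPa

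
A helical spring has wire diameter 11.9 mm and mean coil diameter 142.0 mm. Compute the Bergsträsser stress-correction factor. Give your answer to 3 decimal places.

1.112

C = D/d = 142.0/11.9 = 11.9328
K_B = (4C+2)/(4C−3) = 49.731/44.731 = 1.1118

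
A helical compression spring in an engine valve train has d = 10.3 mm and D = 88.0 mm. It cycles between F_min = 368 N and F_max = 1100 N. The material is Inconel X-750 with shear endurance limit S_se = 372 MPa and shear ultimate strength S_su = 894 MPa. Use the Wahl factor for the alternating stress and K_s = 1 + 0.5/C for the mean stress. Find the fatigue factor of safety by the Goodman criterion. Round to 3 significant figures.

C = D/d = 88.0/10.3 = 8.5437; K_W = (4C−1)/(4C−4)+0.615/C = 1.1714; K_s = 1+0.5/C = 1.0585
F_a = (F_max−F_min)/2 = 366 N; F_m = (F_max+F_min)/2 = 734 N
τ_a = K_W·8F_aD/(πd³) = 1.1714 × 75.057 = 87.922 MPa
τ_m = K_s·8F_mD/(πd³) = 1.0585 × 150.52 = 159.33 MPa
Goodman: 1/n_f = τ_a/S_se + τ_m/S_su = 87.922/372 + 159.33/894 = 0.23635 + 0.17823 = 0.41458
n_f = 1/0.41458 = 2.412

2.41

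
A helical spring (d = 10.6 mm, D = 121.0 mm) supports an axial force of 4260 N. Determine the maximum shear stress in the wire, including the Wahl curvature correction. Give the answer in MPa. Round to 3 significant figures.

Spring index C = D/d = 121.0/10.6 = 11.4151
K_W = (4C−1)/(4C−4) + 0.615/C = 44.660/41.660 + 0.0539 = 1.1259
τ₀ = 8FD/(πd³) = 8·4260·121.0/(π·10.6³) = 4.12368e+06/3741.7 = 1102.1 MPa
τ_max = K·τ₀ = 1.1259 × 1102.1 = 1240.8 MPa

1240 MPa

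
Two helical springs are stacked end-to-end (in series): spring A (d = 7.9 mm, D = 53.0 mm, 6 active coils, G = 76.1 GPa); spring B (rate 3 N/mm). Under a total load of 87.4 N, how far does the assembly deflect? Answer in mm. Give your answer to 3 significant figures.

31.2 mm

k_A = Gd⁴/(8D³N_a) = (76.1×10³)(7.9⁴)/(8·53.0³·6) = 41.479 N/mm
Series: 1/k_eq = 1/41.479 + 1/3 = 0.35744; k_eq = 2.7977 N/mm
δ = F/k_eq = 87.4/2.7977 = 31.24 mm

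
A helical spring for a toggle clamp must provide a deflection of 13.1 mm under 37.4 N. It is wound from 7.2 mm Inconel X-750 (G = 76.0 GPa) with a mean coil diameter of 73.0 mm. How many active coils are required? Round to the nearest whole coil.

Required rate k = F/δ = 37.4/13.1 = 2.855 N/mm
N_a = Gd⁴/(8D³k) = (76.0×10³ × 7.2⁴)/(8 × 73.0³ × 2.855)
    = 2.04241e+08 / 8.88503e+06 = 22.99 → 23 coils

23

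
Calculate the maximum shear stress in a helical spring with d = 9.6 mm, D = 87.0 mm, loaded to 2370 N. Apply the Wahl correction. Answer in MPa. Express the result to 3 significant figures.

Spring index C = D/d = 87.0/9.6 = 9.0625
K_W = (4C−1)/(4C−4) + 0.615/C = 35.250/32.250 + 0.0679 = 1.1609
τ₀ = 8FD/(πd³) = 8·2370·87.0/(π·9.6³) = 1.64952e+06/2779.5 = 593.46 MPa
τ_max = K·τ₀ = 1.1609 × 593.46 = 688.94 MPa

689 MPa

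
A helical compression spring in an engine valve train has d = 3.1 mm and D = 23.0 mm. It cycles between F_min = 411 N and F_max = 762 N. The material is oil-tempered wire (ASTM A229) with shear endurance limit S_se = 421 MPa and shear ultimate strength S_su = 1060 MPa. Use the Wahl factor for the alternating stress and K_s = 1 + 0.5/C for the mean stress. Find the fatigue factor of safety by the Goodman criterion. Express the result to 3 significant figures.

C = D/d = 23.0/3.1 = 7.4194; K_W = (4C−1)/(4C−4)+0.615/C = 1.1997; K_s = 1+0.5/C = 1.0674
F_a = (F_max−F_min)/2 = 175.5 N; F_m = (F_max+F_min)/2 = 586.5 N
τ_a = K_W·8F_aD/(πd³) = 1.1997 × 345.03 = 413.94 MPa
τ_m = K_s·8F_mD/(πd³) = 1.0674 × 1153.1 = 1230.8 MPa
Goodman: 1/n_f = τ_a/S_se + τ_m/S_su = 413.94/421 + 1230.8/1060 = 0.98324 + 1.16110 = 2.1443
n_f = 1/2.1443 = 0.4663

0.466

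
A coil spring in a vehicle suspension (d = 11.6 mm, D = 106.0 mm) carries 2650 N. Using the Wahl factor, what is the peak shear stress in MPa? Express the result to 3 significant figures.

531 MPa

Spring index C = D/d = 106.0/11.6 = 9.1379
K_W = (4C−1)/(4C−4) + 0.615/C = 35.552/32.552 + 0.0673 = 1.1595
τ₀ = 8FD/(πd³) = 8·2650·106.0/(π·11.6³) = 2.2472e+06/4903.7 = 458.27 MPa
τ_max = K·τ₀ = 1.1595 × 458.27 = 531.34 MPa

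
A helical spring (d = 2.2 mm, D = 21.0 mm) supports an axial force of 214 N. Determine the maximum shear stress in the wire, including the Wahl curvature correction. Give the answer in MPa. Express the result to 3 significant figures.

Spring index C = D/d = 21.0/2.2 = 9.5455
K_W = (4C−1)/(4C−4) + 0.615/C = 37.182/34.182 + 0.0644 = 1.1522
τ₀ = 8FD/(πd³) = 8·214·21.0/(π·2.2³) = 35952/33.452 = 1074.7 MPa
τ_max = K·τ₀ = 1.1522 × 1074.7 = 1238.3 MPa

1240 MPa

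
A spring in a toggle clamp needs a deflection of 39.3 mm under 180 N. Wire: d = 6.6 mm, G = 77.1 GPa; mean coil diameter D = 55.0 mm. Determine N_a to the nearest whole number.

Required rate k = F/δ = 180/39.3 = 4.5802 N/mm
N_a = Gd⁴/(8D³k) = (77.1×10³ × 6.6⁴)/(8 × 55.0³ × 4.5802)
    = 1.46295e+08 / 6.09618e+06 = 24 → 24 coils

24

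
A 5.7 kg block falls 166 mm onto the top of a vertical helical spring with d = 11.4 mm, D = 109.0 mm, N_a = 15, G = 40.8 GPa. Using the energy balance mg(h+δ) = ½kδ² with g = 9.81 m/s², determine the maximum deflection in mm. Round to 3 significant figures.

78.5 mm

k = Gd⁴/(8D³N_a) = (40.8×10³)(11.4⁴)/(8·109.0³·15) = 4.4342 N/mm
W = mg = 5.7 × 9.81 = 55.917 N
½kδ² − Wδ − Wh = 0 → δ = (W + √(W² + 2kWh))/k
δ = (55.917 + √(3126.7 + 82319.1))/4.4342 = (55.917 + 292.31)/4.4342 = 78.532 mm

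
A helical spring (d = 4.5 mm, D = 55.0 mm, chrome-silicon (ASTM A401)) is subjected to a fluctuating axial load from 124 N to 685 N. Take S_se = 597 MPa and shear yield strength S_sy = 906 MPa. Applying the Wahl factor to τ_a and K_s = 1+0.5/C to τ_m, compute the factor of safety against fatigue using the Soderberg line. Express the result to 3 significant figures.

0.657

C = D/d = 55.0/4.5 = 12.2222; K_W = (4C−1)/(4C−4)+0.615/C = 1.1171; K_s = 1+0.5/C = 1.0409
F_a = (F_max−F_min)/2 = 280.5 N; F_m = (F_max+F_min)/2 = 404.5 N
τ_a = K_W·8F_aD/(πd³) = 1.1171 × 431.12 = 481.63 MPa
τ_m = K_s·8F_mD/(πd³) = 1.0409 × 621.7 = 647.14 MPa
Soderberg: 1/n_f = τ_a/S_se + τ_m/S_sy = 481.63/597 + 647.14/906 = 0.80674 + 0.71428 = 1.521
n_f = 1/1.521 = 0.6575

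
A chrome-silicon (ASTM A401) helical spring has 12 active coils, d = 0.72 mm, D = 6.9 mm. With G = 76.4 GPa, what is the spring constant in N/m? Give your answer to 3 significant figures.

651 N/m

k = Gd⁴/(8D³N_a) = (76.4×10³ × 0.72⁴) / (8 × 6.9³ × 12)
  = 20531.6 / 31536.9 = 0.65104 N/mm = 651.04 N/m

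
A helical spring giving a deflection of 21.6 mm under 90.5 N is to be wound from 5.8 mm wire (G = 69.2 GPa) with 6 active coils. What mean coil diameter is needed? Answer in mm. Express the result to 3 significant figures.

Required rate k = F/δ = 90.5/21.6 = 4.1898 N/mm
D = (Gd⁴/(8N_a·k))^(1/3) = (69.2×10³·5.8⁴/(8·6·4.1898))^(1/3)
  = (389387)^(1/3) = 73.0232 mm

73.0 mm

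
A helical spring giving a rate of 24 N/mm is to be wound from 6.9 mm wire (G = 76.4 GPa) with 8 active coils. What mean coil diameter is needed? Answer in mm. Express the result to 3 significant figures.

D = (Gd⁴/(8N_a·k))^(1/3) = (76.4×10³·6.9⁴/(8·8·24))^(1/3)
  = (112745)^(1/3) = 48.3095 mm

48.3 mm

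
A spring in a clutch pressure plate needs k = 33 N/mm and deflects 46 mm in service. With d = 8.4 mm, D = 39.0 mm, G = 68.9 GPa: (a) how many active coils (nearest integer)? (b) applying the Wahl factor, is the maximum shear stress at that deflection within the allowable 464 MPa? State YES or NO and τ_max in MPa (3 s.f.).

N_a = Gd⁴/(8D³k) = (68.9×10³)(8.4⁴)/(8·39.0³·33) = 21.9 → N_a = 22
Actual rate k = Gd⁴/(8D³·22) = 32.857 N/mm
Working load F = kδ = 32.857·46 = 1511.4 N
C = 39.0/8.4 = 4.6429; K_W = (4C−1)/(4C−4)+0.615/C = 1.3383
τ_max = K_W·8FD/(πd³) = 1.3383·253.25 = 338.94 MPa
τ_max ≤ 464 MPa → acceptable

(a) 22 coils; (b) YES, τ_max = 339 MPa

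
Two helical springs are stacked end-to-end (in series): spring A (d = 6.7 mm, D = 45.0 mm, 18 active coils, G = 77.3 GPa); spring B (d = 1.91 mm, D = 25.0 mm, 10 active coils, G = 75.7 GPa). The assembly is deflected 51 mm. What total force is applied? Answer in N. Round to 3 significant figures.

38.5 N

k_A = Gd⁴/(8D³N_a) = (77.3×10³)(6.7⁴)/(8·45.0³·18) = 11.871 N/mm
k_B = Gd⁴/(8D³N_a) = (75.7×10³)(1.91⁴)/(8·25.0³·10) = 0.80597 N/mm
Series: 1/k_eq = 1/11.871 + 1/0.80597 = 1.325; k_eq = 0.75473 N/mm
F = k_eq·δ = 0.75473·51 = 38.491 N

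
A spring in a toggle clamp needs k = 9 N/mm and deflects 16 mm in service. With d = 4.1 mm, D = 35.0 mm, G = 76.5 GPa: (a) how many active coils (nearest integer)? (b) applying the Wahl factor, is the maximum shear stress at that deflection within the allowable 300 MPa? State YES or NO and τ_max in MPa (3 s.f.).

(a) 7 coils; (b) YES, τ_max = 218 MPa

N_a = Gd⁴/(8D³k) = (76.5×10³)(4.1⁴)/(8·35.0³·9) = 7.003 → N_a = 7
Actual rate k = Gd⁴/(8D³·7) = 9.0034 N/mm
Working load F = kδ = 9.0034·16 = 144.05 N
C = 35.0/4.1 = 8.5366; K_W = (4C−1)/(4C−4)+0.615/C = 1.1716
τ_max = K_W·8FD/(πd³) = 1.1716·186.29 = 218.25 MPa
τ_max ≤ 300 MPa → acceptable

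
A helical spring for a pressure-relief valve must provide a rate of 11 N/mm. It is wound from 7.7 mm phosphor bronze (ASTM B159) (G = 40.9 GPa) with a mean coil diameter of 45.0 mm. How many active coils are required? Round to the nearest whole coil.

18

N_a = Gd⁴/(8D³k) = (40.9×10³ × 7.7⁴)/(8 × 45.0³ × 11)
    = 1.43776e+08 / 8.019e+06 = 17.93 → 18 coils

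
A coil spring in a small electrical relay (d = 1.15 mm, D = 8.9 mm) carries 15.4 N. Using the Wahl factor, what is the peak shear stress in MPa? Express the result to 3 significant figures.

Spring index C = D/d = 8.9/1.15 = 7.7391
K_W = (4C−1)/(4C−4) + 0.615/C = 29.957/26.957 + 0.0795 = 1.1908
τ₀ = 8FD/(πd³) = 8·15.4·8.9/(π·1.15³) = 1096.48/4.778 = 229.49 MPa
τ_max = K·τ₀ = 1.1908 × 229.49 = 273.26 MPa

273 MPa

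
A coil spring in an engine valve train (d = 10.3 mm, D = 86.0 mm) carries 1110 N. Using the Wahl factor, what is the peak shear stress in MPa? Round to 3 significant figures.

262 MPa

Spring index C = D/d = 86.0/10.3 = 8.3495
K_W = (4C−1)/(4C−4) + 0.615/C = 32.398/29.398 + 0.0737 = 1.1757
τ₀ = 8FD/(πd³) = 8·1110·86.0/(π·10.3³) = 763680/3432.9 = 222.46 MPa
τ_max = K·τ₀ = 1.1757 × 222.46 = 261.55 MPa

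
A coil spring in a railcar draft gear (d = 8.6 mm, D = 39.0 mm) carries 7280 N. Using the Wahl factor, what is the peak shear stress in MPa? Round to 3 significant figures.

Spring index C = D/d = 39.0/8.6 = 4.5349
K_W = (4C−1)/(4C−4) + 0.615/C = 17.140/14.140 + 0.1356 = 1.3478
τ₀ = 8FD/(πd³) = 8·7280·39.0/(π·8.6³) = 2.27136e+06/1998.2 = 1136.7 MPa
τ_max = K·τ₀ = 1.3478 × 1136.7 = 1532 MPa

1530 MPa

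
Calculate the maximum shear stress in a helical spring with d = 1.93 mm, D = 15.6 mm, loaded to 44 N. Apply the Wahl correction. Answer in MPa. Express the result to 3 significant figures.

Spring index C = D/d = 15.6/1.93 = 8.0829
K_W = (4C−1)/(4C−4) + 0.615/C = 31.332/28.332 + 0.0761 = 1.1820
τ₀ = 8FD/(πd³) = 8·44·15.6/(π·1.93³) = 5491.2/22.585 = 243.13 MPa
τ_max = K·τ₀ = 1.1820 × 243.13 = 287.38 MPa

287 MPa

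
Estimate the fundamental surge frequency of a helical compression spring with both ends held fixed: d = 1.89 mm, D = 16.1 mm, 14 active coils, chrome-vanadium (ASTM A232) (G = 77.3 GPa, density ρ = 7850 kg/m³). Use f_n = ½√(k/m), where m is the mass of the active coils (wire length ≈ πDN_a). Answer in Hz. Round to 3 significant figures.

184 Hz

k = Gd⁴/(8D³N_a) = (77.3×10³)(1.89⁴)/(8·16.1³·14) = 2.1102 N/mm = 2110.2 N/m
Wire length L = πDN_a = π·16.1·14 = 708.11 mm
m = ρ·(πd²/4)·L = 7850 × 2.8055×10⁻⁶ m² × 0.70811 m = 0.015595 kg
f_n = ½√(k/m) = 0.5·√(2110.2/0.015595) = 0.5·√(1.3531e+05) = 183.93 Hz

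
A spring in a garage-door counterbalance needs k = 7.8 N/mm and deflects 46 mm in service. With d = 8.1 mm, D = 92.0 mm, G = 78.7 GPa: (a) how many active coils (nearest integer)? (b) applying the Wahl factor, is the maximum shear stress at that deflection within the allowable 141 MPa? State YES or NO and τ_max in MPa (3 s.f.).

(a) 7 coils; (b) NO, τ_max = 177 MPa

N_a = Gd⁴/(8D³k) = (78.7×10³)(8.1⁴)/(8·92.0³·7.8) = 6.972 → N_a = 7
Actual rate k = Gd⁴/(8D³·7) = 7.769 N/mm
Working load F = kδ = 7.769·46 = 357.37 N
C = 92.0/8.1 = 11.3580; K_W = (4C−1)/(4C−4)+0.615/C = 1.1266
τ_max = K_W·8FD/(πd³) = 1.1266·157.54 = 177.48 MPa
τ_max > 141 MPa → exceeds allowable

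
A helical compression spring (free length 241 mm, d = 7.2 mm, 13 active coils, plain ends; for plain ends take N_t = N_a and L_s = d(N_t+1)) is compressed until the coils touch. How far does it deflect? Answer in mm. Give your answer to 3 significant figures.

140 mm

N_t = 13; L_s = 7.2·14 = 100.8 mm
δ_solid = L₀ − L_s = 241 − 100.8 = 140.2 mm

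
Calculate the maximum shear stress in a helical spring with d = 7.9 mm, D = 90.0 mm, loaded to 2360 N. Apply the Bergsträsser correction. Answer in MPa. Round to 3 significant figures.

Spring index C = D/d = 90.0/7.9 = 11.3924
K_B = (4C+2)/(4C−3) = 47.570/42.570 = 1.1175
τ₀ = 8FD/(πd³) = 8·2360·90.0/(π·7.9³) = 1.6992e+06/1548.9 = 1097 MPa
τ_max = K·τ₀ = 1.1175 × 1097 = 1225.9 MPa

1230 MPa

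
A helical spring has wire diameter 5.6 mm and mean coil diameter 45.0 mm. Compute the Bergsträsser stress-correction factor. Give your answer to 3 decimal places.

1.172

C = D/d = 45.0/5.6 = 8.0357
K_B = (4C+2)/(4C−3) = 34.143/29.143 = 1.1716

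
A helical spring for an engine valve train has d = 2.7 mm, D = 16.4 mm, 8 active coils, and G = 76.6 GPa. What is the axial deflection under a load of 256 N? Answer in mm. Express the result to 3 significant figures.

17.8 mm

k = Gd⁴/(8D³N_a) = (76.6×10³)(2.7⁴)/(8·16.4³·8) = 14.42 N/mm
δ = F/k = 256 / 14.42 = 17.753 mm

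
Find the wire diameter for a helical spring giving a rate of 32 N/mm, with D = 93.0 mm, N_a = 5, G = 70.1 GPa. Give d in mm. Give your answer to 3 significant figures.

11.0 mm

d = (8D³N_a·k / G)^(1/4) = (8·93.0³·5·32 / (70.1×10³))^0.25
  = (14687)^0.25 = 11.0087 mm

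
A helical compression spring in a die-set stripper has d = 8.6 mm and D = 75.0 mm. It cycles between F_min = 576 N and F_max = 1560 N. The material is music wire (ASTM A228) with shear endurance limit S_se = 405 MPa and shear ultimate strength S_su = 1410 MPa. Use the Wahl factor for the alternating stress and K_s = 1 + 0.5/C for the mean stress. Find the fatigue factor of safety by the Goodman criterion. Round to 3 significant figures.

C = D/d = 75.0/8.6 = 8.7209; K_W = (4C−1)/(4C−4)+0.615/C = 1.1677; K_s = 1+0.5/C = 1.0573
F_a = (F_max−F_min)/2 = 492 N; F_m = (F_max+F_min)/2 = 1068 N
τ_a = K_W·8F_aD/(πd³) = 1.1677 × 147.73 = 172.5 MPa
τ_m = K_s·8F_mD/(πd³) = 1.0573 × 320.68 = 339.07 MPa
Goodman: 1/n_f = τ_a/S_se + τ_m/S_su = 172.5/405 + 339.07/1410 = 0.42592 + 0.24048 = 0.6664
n_f = 1/0.6664 = 1.501

1.50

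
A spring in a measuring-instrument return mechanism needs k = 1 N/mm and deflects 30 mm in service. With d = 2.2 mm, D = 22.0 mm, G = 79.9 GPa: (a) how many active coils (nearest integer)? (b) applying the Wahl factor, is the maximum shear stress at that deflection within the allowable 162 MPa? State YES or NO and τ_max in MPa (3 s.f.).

(a) 22 coils; (b) NO, τ_max = 180 MPa

N_a = Gd⁴/(8D³k) = (79.9×10³)(2.2⁴)/(8·22.0³·1) = 21.97 → N_a = 22
Actual rate k = Gd⁴/(8D³·22) = 0.99875 N/mm
Working load F = kδ = 0.99875·30 = 29.963 N
C = 22.0/2.2 = 10.0000; K_W = (4C−1)/(4C−4)+0.615/C = 1.1448
τ_max = K_W·8FD/(πd³) = 1.1448·157.64 = 180.47 MPa
τ_max > 162 MPa → exceeds allowable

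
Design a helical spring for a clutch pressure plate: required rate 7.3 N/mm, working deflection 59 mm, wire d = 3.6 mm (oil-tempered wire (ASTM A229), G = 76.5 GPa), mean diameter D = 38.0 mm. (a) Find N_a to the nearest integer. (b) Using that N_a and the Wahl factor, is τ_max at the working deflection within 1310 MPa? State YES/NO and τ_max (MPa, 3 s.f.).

N_a = Gd⁴/(8D³k) = (76.5×10³)(3.6⁴)/(8·38.0³·7.3) = 4.01 → N_a = 4
Actual rate k = Gd⁴/(8D³·4) = 7.3176 N/mm
Working load F = kδ = 7.3176·59 = 431.74 N
C = 38.0/3.6 = 10.5556; K_W = (4C−1)/(4C−4)+0.615/C = 1.1368
τ_max = K_W·8FD/(πd³) = 1.1368·895.44 = 1017.9 MPa
τ_max ≤ 1310 MPa → acceptable

(a) 4 coils; (b) YES, τ_max = 1020 MPa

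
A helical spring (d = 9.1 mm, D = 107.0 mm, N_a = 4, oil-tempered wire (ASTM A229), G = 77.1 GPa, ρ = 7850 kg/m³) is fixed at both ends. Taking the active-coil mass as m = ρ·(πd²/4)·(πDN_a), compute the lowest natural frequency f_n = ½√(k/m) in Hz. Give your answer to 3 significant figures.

k = Gd⁴/(8D³N_a) = (77.1×10³)(9.1⁴)/(8·107.0³·4) = 13.487 N/mm = 13487 N/m
Wire length L = πDN_a = π·107.0·4 = 1344.6 mm
m = ρ·(πd²/4)·L = 7850 × 65.039×10⁻⁶ m² × 1.3446 m = 0.68649 kg
f_n = ½√(k/m) = 0.5·√(13487/0.68649) = 0.5·√(19646) = 70.083 Hz

70.1 Hz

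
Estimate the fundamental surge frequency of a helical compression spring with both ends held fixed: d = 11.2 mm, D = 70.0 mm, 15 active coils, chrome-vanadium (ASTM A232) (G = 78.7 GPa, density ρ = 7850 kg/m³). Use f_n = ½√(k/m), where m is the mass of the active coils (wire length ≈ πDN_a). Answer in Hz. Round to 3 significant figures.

54.3 Hz

k = Gd⁴/(8D³N_a) = (78.7×10³)(11.2⁴)/(8·70.0³·15) = 30.086 N/mm = 30086 N/m
Wire length L = πDN_a = π·70.0·15 = 3298.7 mm
m = ρ·(πd²/4)·L = 7850 × 98.52×10⁻⁶ m² × 3.2987 m = 2.5511 kg
f_n = ½√(k/m) = 0.5·√(30086/2.5511) = 0.5·√(11793) = 54.299 Hz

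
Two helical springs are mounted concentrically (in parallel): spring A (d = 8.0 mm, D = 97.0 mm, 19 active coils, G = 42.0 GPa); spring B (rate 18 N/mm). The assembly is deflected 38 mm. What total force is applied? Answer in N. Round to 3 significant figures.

731 N

k_A = Gd⁴/(8D³N_a) = (42.0×10³)(8.0⁴)/(8·97.0³·19) = 1.2401 N/mm
Parallel: k_eq = 1.2401 + 18 = 19.24 N/mm
F = k_eq·δ = 19.24·38 = 731.12 N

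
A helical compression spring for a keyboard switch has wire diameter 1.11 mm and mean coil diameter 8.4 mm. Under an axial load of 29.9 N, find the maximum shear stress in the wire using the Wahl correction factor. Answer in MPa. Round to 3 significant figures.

Spring index C = D/d = 8.4/1.11 = 7.5676
K_W = (4C−1)/(4C−4) + 0.615/C = 29.270/26.270 + 0.0813 = 1.1955
τ₀ = 8FD/(πd³) = 8·29.9·8.4/(π·1.11³) = 2009.28/4.2965 = 467.65 MPa
τ_max = K·τ₀ = 1.1955 × 467.65 = 559.06 MPa

559 MPa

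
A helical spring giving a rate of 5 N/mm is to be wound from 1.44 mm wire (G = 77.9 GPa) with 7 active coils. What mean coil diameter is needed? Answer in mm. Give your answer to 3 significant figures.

D = (Gd⁴/(8N_a·k))^(1/3) = (77.9×10³·1.44⁴/(8·7·5))^(1/3)
  = (1196.27)^(1/3) = 10.6156 mm

10.6 mm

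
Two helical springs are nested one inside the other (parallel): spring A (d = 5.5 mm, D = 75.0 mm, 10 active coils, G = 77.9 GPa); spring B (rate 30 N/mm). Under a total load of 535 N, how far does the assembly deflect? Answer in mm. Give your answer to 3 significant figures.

16.7 mm

k_A = Gd⁴/(8D³N_a) = (77.9×10³)(5.5⁴)/(8·75.0³·10) = 2.1121 N/mm
Parallel: k_eq = 2.1121 + 30 = 32.112 N/mm
δ = F/k_eq = 535/32.112 = 16.66 mm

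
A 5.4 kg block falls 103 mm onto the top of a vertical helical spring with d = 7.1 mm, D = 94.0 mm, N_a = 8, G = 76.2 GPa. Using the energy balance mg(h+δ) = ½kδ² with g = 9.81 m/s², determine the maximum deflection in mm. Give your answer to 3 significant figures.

71.2 mm

k = Gd⁴/(8D³N_a) = (76.2×10³)(7.1⁴)/(8·94.0³·8) = 3.6427 N/mm
W = mg = 5.4 × 9.81 = 52.974 N
½kδ² − Wδ − Wh = 0 → δ = (W + √(W² + 2kWh))/k
δ = (52.974 + √(2806.2 + 39751.6))/3.6427 = (52.974 + 206.3)/3.6427 = 71.175 mm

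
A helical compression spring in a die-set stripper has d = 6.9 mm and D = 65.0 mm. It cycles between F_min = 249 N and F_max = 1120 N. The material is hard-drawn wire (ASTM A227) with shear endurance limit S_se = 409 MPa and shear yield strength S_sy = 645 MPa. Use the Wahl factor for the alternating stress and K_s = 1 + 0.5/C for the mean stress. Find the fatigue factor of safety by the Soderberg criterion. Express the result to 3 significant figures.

C = D/d = 65.0/6.9 = 9.4203; K_W = (4C−1)/(4C−4)+0.615/C = 1.1544; K_s = 1+0.5/C = 1.0531
F_a = (F_max−F_min)/2 = 435.5 N; F_m = (F_max+F_min)/2 = 684.5 N
τ_a = K_W·8F_aD/(πd³) = 1.1544 × 219.43 = 253.3 MPa
τ_m = K_s·8F_mD/(πd³) = 1.0531 × 344.89 = 363.19 MPa
Soderberg: 1/n_f = τ_a/S_se + τ_m/S_sy = 253.3/409 + 363.19/645 = 0.61931 + 0.56309 = 1.1824
n_f = 1/1.1824 = 0.8457

0.846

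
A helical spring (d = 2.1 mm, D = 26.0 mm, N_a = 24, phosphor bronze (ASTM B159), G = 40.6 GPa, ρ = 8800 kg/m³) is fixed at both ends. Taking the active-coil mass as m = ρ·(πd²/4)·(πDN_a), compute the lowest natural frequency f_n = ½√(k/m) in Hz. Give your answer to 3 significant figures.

31.3 Hz

k = Gd⁴/(8D³N_a) = (40.6×10³)(2.1⁴)/(8·26.0³·24) = 0.23398 N/mm = 233.98 N/m
Wire length L = πDN_a = π·26.0·24 = 1960.4 mm
m = ρ·(πd²/4)·L = 8800 × 3.4636×10⁻⁶ m² × 1.9604 m = 0.059751 kg
f_n = ½√(k/m) = 0.5·√(233.98/0.059751) = 0.5·√(3915.9) = 31.289 Hz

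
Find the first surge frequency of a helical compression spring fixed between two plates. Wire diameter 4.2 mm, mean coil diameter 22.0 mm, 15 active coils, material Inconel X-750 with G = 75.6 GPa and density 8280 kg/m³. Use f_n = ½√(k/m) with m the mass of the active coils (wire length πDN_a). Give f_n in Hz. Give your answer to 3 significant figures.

k = Gd⁴/(8D³N_a) = (75.6×10³)(4.2⁴)/(8·22.0³·15) = 18.411 N/mm = 18411 N/m
Wire length L = πDN_a = π·22.0·15 = 1036.7 mm
m = ρ·(πd²/4)·L = 8280 × 13.854×10⁻⁶ m² × 1.0367 m = 0.11893 kg
f_n = ½√(k/m) = 0.5·√(18411/0.11893) = 0.5·√(1.5481e+05) = 196.73 Hz

197 Hz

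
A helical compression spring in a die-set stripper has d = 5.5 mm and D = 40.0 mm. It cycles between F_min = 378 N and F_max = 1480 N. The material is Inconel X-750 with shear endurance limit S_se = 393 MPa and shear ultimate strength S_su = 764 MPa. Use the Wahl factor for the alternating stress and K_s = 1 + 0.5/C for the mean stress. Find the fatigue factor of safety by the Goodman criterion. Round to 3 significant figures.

C = D/d = 40.0/5.5 = 7.2727; K_W = (4C−1)/(4C−4)+0.615/C = 1.2041; K_s = 1+0.5/C = 1.0688
F_a = (F_max−F_min)/2 = 551 N; F_m = (F_max+F_min)/2 = 929 N
τ_a = K_W·8F_aD/(πd³) = 1.2041 × 337.34 = 406.2 MPa
τ_m = K_s·8F_mD/(πd³) = 1.0688 × 568.76 = 607.86 MPa
Goodman: 1/n_f = τ_a/S_se + τ_m/S_su = 406.2/393 + 607.86/764 = 1.03358 + 0.79563 = 1.8292
n_f = 1/1.8292 = 0.5467

0.547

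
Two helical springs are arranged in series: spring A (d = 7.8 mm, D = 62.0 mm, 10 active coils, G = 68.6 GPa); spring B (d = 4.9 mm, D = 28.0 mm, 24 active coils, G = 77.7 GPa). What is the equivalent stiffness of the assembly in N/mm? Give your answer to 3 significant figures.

k_A = Gd⁴/(8D³N_a) = (68.6×10³)(7.8⁴)/(8·62.0³·10) = 13.318 N/mm
k_B = Gd⁴/(8D³N_a) = (77.7×10³)(4.9⁴)/(8·28.0³·24) = 10.627 N/mm
Series: 1/k_eq = 1/13.318 + 1/10.627 = 0.16918; k_eq = 5.9108 N/mm

5.91 N/mm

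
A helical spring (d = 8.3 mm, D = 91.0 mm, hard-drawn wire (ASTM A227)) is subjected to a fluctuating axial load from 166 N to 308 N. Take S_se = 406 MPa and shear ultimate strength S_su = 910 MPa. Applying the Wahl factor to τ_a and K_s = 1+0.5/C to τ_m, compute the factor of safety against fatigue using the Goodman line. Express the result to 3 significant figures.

C = D/d = 91.0/8.3 = 10.9639; K_W = (4C−1)/(4C−4)+0.615/C = 1.1314; K_s = 1+0.5/C = 1.0456
F_a = (F_max−F_min)/2 = 71 N; F_m = (F_max+F_min)/2 = 237 N
τ_a = K_W·8F_aD/(πd³) = 1.1314 × 28.774 = 32.554 MPa
τ_m = K_s·8F_mD/(πd³) = 1.0456 × 96.05 = 100.43 MPa
Goodman: 1/n_f = τ_a/S_se + τ_m/S_su = 32.554/406 + 100.43/910 = 0.08018 + 0.11036 = 0.19055
n_f = 1/0.19055 = 5.248

5.25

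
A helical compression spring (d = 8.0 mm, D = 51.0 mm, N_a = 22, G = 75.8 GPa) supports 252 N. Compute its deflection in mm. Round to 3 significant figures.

18.9 mm

k = Gd⁴/(8D³N_a) = (75.8×10³)(8.0⁴)/(8·51.0³·22) = 13.299 N/mm
δ = F/k = 252 / 13.299 = 18.949 mm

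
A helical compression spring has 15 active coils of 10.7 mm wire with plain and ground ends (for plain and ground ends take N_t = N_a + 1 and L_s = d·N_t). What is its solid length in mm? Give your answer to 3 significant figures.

171 mm

plain and ground ends: N_t = N_a + 1 = 15 + 1 = 16
L_s = d·N_t = 10.7 × 16 = 171.2 mm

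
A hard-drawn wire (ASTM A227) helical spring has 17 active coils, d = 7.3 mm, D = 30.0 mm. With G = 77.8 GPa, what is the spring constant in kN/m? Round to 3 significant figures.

k = Gd⁴/(8D³N_a) = (77.8×10³ × 7.3⁴) / (8 × 30.0³ × 17)
  = 2.20938e+08 / 3.672e+06 = 60.168 N/mm

60.2 kN/m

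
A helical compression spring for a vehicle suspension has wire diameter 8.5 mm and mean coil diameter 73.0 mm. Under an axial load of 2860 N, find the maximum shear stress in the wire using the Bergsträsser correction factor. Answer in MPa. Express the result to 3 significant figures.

Spring index C = D/d = 73.0/8.5 = 8.5882
K_B = (4C+2)/(4C−3) = 36.353/31.353 = 1.1595
τ₀ = 8FD/(πd³) = 8·2860·73.0/(π·8.5³) = 1.67024e+06/1929.3 = 865.71 MPa
τ_max = K·τ₀ = 1.1595 × 865.71 = 1003.8 MPa

1000 MPa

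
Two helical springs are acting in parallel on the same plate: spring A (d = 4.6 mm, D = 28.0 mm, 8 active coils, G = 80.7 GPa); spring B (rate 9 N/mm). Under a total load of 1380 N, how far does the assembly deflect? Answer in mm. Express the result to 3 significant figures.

39.7 mm

k_A = Gd⁴/(8D³N_a) = (80.7×10³)(4.6⁴)/(8·28.0³·8) = 25.719 N/mm
Parallel: k_eq = 25.719 + 9 = 34.719 N/mm
δ = F/k_eq = 1380/34.719 = 39.748 mm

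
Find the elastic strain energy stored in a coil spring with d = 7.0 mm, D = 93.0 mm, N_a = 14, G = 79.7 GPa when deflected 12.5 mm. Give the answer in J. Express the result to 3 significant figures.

k = Gd⁴/(8D³N_a) = (79.7×10³)(7.0⁴)/(8·93.0³·14) = 2.1241 N/mm
U = ½kδ² = 0.5 × 2.1241 × 12.5² = 165.95 N·mm = 0.16595 J

0.166 J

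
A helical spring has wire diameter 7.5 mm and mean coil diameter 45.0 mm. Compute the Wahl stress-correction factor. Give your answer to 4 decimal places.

1.2525

C = D/d = 45.0/7.5 = 6.0000
K_W = (4C−1)/(4C−4) + 0.615/C = 23.000/20.000 + 0.1025 = 1.2525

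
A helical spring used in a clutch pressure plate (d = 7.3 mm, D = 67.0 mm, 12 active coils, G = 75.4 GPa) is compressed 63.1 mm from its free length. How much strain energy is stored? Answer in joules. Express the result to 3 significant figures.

14.8 J

k = Gd⁴/(8D³N_a) = (75.4×10³)(7.3⁴)/(8·67.0³·12) = 7.416 N/mm
U = ½kδ² = 0.5 × 7.416 × 63.1² = 14764 N·mm = 14.764 J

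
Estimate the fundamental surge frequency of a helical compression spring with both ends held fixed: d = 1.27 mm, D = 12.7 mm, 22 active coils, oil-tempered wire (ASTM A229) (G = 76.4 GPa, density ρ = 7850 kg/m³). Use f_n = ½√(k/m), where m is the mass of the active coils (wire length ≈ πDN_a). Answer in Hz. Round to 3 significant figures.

126 Hz

k = Gd⁴/(8D³N_a) = (76.4×10³)(1.27⁴)/(8·12.7³·22) = 0.5513 N/mm = 551.3 N/m
Wire length L = πDN_a = π·12.7·22 = 877.76 mm
m = ρ·(πd²/4)·L = 7850 × 1.2668×10⁻⁶ m² × 0.87776 m = 0.0087286 kg
f_n = ½√(k/m) = 0.5·√(551.3/0.0087286) = 0.5·√(63160) = 125.66 Hz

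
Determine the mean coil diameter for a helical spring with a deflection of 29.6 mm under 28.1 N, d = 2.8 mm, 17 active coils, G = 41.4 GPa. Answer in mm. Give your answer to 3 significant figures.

Required rate k = F/δ = 28.1/29.6 = 0.94932 N/mm
D = (Gd⁴/(8N_a·k))^(1/3) = (41.4×10³·2.8⁴/(8·17·0.94932))^(1/3)
  = (19709.7)^(1/3) = 27.0122 mm

27.0 mm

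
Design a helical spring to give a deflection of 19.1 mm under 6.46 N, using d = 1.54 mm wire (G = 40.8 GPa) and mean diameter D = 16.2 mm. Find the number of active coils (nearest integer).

20

Required rate k = F/δ = 6.46/19.1 = 0.33822 N/mm
N_a = Gd⁴/(8D³k) = (40.8×10³ × 1.54⁴)/(8 × 16.2³ × 0.33822)
    = 229479 / 11503.6 = 19.95 → 20 coils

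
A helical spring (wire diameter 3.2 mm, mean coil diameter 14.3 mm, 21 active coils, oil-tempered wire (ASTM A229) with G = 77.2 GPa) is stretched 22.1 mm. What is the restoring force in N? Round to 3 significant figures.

364 N

k = Gd⁴/(8D³N_a) = (77.2×10³)(3.2⁴)/(8·14.3³·21) = 16.478 N/mm
F = k·δ = 16.478 × 22.1 = 364.16 N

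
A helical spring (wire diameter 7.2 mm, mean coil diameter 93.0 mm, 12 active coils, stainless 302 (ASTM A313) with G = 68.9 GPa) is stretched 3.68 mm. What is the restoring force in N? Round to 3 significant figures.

8.82 N

k = Gd⁴/(8D³N_a) = (68.9×10³)(7.2⁴)/(8·93.0³·12) = 2.3979 N/mm
F = k·δ = 2.3979 × 3.68 = 8.8242 N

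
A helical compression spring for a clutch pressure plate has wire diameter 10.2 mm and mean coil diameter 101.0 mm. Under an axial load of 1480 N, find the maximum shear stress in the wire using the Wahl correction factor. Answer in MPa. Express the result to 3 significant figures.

Spring index C = D/d = 101.0/10.2 = 9.9020
K_W = (4C−1)/(4C−4) + 0.615/C = 38.608/35.608 + 0.0621 = 1.1464
τ₀ = 8FD/(πd³) = 8·1480·101.0/(π·10.2³) = 1.19584e+06/3333.9 = 358.69 MPa
τ_max = K·τ₀ = 1.1464 × 358.69 = 411.19 MPa

411 MPa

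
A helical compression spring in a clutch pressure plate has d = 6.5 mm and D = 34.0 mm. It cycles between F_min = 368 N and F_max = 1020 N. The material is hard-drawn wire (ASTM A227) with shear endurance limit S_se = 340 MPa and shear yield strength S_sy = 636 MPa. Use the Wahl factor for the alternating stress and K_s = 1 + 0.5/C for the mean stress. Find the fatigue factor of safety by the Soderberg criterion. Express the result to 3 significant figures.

1.30

C = D/d = 34.0/6.5 = 5.2308; K_W = (4C−1)/(4C−4)+0.615/C = 1.2948; K_s = 1+0.5/C = 1.0956
F_a = (F_max−F_min)/2 = 326 N; F_m = (F_max+F_min)/2 = 694 N
τ_a = K_W·8F_aD/(πd³) = 1.2948 × 102.78 = 133.08 MPa
τ_m = K_s·8F_mD/(πd³) = 1.0956 × 218.8 = 239.71 MPa
Soderberg: 1/n_f = τ_a/S_se + τ_m/S_sy = 133.08/340 + 239.71/636 = 0.39141 + 0.37690 = 0.76832
n_f = 1/0.76832 = 1.302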